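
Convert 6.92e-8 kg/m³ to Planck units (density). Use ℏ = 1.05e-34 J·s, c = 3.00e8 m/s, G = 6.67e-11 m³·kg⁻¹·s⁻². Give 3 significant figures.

1.33e-104

Planck density: ρ_P = c⁵/(ℏG²) = 5.20e96 kg/m³.
6.92e-8 / 5.20e96 = 1.33e-104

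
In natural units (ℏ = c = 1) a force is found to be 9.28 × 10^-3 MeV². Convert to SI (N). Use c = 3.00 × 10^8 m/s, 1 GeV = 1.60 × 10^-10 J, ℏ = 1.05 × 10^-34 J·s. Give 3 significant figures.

Force is [E]/[L] = [E]²/(ℏc); restore (ℏc)⁻¹.
1 GeV² → 1/(ℏc) × (1 GeV in J)² = 8.13 × 10^5 N.
Convert the energy scale: 9.28 × 10^-3 MeV² = 9.28 × 10^-9 GeV².
Result: 9.28 × 10^-9 × 8.13 × 10^5 = 7.54 × 10^-3 N.

7.54 × 10^-3 N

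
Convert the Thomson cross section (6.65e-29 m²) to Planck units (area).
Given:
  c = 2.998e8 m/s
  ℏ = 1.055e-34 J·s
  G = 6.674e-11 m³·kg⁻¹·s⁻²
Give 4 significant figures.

Planck area: A_P = ℏG/c³ = 2.613e-70 m².
6.65e-29 / 2.613e-70 = 2.545e41

2.545e41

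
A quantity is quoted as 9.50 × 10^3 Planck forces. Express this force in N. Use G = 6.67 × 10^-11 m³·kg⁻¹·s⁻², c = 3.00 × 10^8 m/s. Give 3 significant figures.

One Planck force: F_P = c⁴/G = 1.21 × 10^44 N.
9.50 × 10^3 × 1.21 × 10^44 N = 1.15 × 10^48 N

1.15 × 10^48 N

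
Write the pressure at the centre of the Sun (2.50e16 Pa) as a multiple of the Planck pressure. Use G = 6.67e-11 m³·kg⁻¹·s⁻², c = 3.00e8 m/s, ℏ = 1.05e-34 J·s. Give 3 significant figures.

5.34e-98

Planck pressure: p_P = c⁷/(ℏG²) = 4.68e113 Pa.
2.50e16 / 4.68e113 = 5.34e-98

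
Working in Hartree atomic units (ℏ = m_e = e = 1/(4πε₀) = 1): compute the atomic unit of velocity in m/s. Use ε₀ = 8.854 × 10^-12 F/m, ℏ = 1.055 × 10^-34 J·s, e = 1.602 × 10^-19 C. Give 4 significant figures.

2.186 × 10^6 m/s

From ℏ = m_e = e = 1/(4πε₀) = 1 the velocity scale is v_au = e²/(4πε₀ℏ).
  = 2.566 × 10^-38 / 1.174 × 10^-44
  = 2.186 × 10^6 m/s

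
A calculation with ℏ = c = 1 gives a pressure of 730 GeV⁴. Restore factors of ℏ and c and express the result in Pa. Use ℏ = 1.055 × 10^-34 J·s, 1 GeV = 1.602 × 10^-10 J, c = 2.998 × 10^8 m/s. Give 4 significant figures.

1.520 × 10^40 Pa

Pressure is [E]/[L]³ = [E]⁴/(ℏc)³.
1 GeV⁴ → 1/(ℏc)³ × (1 GeV in J)⁴ = 2.082 × 10^37 Pa.
Result: 730 × 2.082 × 10^37 = 1.520 × 10^40 Pa.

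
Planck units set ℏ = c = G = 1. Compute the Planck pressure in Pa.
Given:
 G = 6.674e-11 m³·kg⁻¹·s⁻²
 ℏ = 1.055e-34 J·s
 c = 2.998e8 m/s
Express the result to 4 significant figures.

From ℏ = c = G = 1 the pressure scale is p_P = c⁷/(ℏG²).
  = 2.177e59 / 4.699e-55
  = 4.632e113 Pa

4.632e113 Pa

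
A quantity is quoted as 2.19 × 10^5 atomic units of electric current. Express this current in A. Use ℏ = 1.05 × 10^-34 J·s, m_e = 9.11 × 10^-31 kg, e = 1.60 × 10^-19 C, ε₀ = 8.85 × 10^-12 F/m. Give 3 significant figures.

1.46 × 10^3 A

One atomic unit of electric current: I_au = e E_h/ℏ = m_e e⁵/((4πε₀)²ℏ³) = 6.67 × 10^-3 A.
2.19 × 10^5 × 6.67 × 10^-3 A = 1.46 × 10^3 A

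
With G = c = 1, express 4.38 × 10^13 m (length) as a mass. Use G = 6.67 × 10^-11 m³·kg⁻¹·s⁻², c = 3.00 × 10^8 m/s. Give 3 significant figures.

Length → mass via c²/G.
4.38 × 10^13 m × (c²/G) = 5.91 × 10^40 kg

5.91 × 10^40 kg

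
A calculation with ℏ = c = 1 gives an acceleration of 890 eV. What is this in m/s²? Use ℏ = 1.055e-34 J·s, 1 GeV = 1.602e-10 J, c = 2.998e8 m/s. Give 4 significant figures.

Acceleration is [L]/[T]² = c·[E]/ℏ.
1 GeV → c/ℏ × (1 GeV in J) = 4.552e32 m/s².
Convert the energy scale: 890 eV = 8.90e-7 GeV.
Result: 8.90e-7 × 4.552e32 = 4.052e26 m/s².

4.052e26 m/s²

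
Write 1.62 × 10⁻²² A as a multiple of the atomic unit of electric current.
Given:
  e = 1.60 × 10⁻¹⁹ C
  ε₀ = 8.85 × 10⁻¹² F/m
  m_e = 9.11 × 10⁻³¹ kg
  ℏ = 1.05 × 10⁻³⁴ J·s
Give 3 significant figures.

atomic unit of electric current: I_au = e E_h/ℏ = m_e e⁵/((4πε₀)²ℏ³) = 6.67 × 10⁻³ A.
1.62 × 10⁻²² / 6.67 × 10⁻³ = 2.43 × 10⁻²⁰

2.43 × 10⁻²⁰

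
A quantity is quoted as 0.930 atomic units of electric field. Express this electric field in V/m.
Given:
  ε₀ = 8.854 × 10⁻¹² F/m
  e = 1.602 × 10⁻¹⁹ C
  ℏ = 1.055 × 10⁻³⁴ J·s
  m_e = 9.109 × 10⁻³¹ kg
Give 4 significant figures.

One atomic unit of electric field: E_au = E_h/(e a₀) = m_e²e⁵/((4πε₀)³ℏ⁴) = 5.131 × 10¹¹ V/m.
0.930 × 5.131 × 10¹¹ V/m = 4.772 × 10¹¹ V/m

4.772 × 10¹¹ V/m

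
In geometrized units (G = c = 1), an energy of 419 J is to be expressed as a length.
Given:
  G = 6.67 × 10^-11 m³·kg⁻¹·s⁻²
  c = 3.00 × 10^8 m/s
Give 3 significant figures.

3.45 × 10^-42 m

Energy → length via G/c⁴.
419 J × (G/c⁴) = 3.45 × 10^-42 m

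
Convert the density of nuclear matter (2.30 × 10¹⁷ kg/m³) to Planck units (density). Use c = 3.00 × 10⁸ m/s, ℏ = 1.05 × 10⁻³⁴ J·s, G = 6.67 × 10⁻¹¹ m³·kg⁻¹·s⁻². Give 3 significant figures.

Planck density: ρ_P = c⁵/(ℏG²) = 5.20 × 10⁹⁶ kg/m³.
2.30 × 10¹⁷ / 5.20 × 10⁹⁶ = 4.42 × 10⁻⁸⁰

4.42 × 10⁻⁸⁰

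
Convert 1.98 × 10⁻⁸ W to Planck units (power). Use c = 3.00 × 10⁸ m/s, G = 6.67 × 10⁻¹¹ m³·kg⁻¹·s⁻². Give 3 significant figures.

Planck power: P_P = c⁵/G = 3.64 × 10⁵² W.
1.98 × 10⁻⁸ / 3.64 × 10⁵² = 5.43 × 10⁻⁶¹

5.43 × 10⁻⁶¹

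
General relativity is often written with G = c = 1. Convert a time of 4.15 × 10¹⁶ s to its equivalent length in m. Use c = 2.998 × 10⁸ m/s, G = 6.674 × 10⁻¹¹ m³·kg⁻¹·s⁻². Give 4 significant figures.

1.244 × 10²⁵ m

Time → length via c.
4.15 × 10¹⁶ s × (c) = 1.244 × 10²⁵ m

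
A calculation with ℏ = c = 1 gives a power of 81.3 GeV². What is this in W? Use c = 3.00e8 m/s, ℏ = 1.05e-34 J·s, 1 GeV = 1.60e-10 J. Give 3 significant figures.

1.98e16 W

Power is [E]/[T] = [E]²/ℏ.
1 GeV² → 1/ℏ × (1 GeV in J)² = 2.44e14 W.
Result: 81.3 × 2.44e14 = 1.98e16 W.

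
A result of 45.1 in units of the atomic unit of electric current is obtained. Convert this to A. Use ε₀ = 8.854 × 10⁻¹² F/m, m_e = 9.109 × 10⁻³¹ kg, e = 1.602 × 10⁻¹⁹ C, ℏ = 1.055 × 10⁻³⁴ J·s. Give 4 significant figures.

0.2982 A

One atomic unit of electric current: I_au = e E_h/ℏ = m_e e⁵/((4πε₀)²ℏ³) = 6.612 × 10⁻³ A.
45.1 × 6.612 × 10⁻³ A = 0.2982 A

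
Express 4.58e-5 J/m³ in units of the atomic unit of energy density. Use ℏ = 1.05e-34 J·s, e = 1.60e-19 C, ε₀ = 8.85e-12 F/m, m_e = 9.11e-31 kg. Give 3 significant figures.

1.52e-18

atomic unit of energy density: u_au = E_h/a₀³ = m_e⁴e¹⁰/((4πε₀)⁵ℏ⁸) = 3.01e13 J/m³.
4.58e-5 / 3.01e13 = 1.52e-18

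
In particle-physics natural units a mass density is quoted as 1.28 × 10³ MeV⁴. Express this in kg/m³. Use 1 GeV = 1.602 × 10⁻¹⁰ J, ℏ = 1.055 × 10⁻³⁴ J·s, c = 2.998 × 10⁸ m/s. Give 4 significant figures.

2.964 × 10¹¹ kg/m³

Mass density is [E]/(c²[L]³) = [E]⁴/(ℏ³c⁵).
1 GeV⁴ → 1/(ℏ³c⁵) × (1 GeV in J)⁴ = 2.316 × 10²⁰ kg/m³.
Convert the energy scale: 1.28 × 10³ MeV⁴ = 1.28 × 10⁻⁹ GeV⁴.
Result: 1.28 × 10⁻⁹ × 2.316 × 10²⁰ = 2.964 × 10¹¹ kg/m³.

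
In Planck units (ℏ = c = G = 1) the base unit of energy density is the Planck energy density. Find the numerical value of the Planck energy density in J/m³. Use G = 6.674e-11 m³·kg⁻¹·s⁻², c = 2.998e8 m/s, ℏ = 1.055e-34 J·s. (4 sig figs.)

4.632e113 J/m³

u_P = c⁷/(ℏG²)
  = 2.177e59 / 4.699e-55
  = 4.632e113 J/m³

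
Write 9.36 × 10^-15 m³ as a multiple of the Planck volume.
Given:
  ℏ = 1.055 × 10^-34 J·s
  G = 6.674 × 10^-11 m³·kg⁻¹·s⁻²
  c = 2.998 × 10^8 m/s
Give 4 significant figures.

Planck volume: V_P = (ℏG/c³)^(3/2) = 4.224 × 10^-105 m³.
9.36 × 10^-15 / 4.224 × 10^-105 = 2.216 × 10^90

2.216 × 10^90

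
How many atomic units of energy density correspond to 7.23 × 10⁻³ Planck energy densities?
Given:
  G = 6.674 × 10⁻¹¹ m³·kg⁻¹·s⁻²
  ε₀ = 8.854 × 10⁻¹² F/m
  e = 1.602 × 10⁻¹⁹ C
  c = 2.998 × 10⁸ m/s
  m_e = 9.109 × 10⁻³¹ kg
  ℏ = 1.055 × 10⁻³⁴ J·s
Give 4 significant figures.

Planck energy density: u_P = c⁷/(ℏG²) = 4.632 × 10¹¹³ J/m³
atomic unit of energy density: u_au = E_h/a₀³ = m_e⁴e¹⁰/((4πε₀)⁵ℏ⁸) = 2.929 × 10¹³ J/m³
7.23 × 10⁻³ × 4.632 × 10¹¹³ / 2.929 × 10¹³ = 1.143 × 10⁹⁸

1.143 × 10⁹⁸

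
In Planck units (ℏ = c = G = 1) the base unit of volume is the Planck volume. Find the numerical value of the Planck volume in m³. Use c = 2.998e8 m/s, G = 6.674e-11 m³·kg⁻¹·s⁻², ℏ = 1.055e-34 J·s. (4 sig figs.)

4.224e-105 m³

V_P = (ℏG/c³)^(3/2)
  = √(1.784e-209)
  = 4.224e-105 m³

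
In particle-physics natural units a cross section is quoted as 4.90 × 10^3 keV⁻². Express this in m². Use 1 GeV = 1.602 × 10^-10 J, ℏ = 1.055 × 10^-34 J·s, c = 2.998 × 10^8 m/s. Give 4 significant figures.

1.910 × 10^-16 m²

Area is [L]² = [E]⁻²·(ℏc)²; restore (ℏc)².
1 GeV⁻² → (ℏc)² × (1 GeV in J)⁻² = 3.898 × 10^-32 m².
Convert the energy scale: 4.90 × 10^3 keV⁻² = 4.90 × 10^15 GeV⁻².
Result: 4.90 × 10^15 × 3.898 × 10^-32 = 1.910 × 10^-16 m².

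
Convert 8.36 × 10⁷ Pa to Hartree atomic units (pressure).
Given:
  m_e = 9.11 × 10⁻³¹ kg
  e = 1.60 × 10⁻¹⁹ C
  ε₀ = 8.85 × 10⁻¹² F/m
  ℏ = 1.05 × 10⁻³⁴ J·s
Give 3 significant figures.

atomic unit of pressure: P_au = E_h/a₀³ = m_e⁴e¹⁰/((4πε₀)⁵ℏ⁸) = 3.01 × 10¹³ Pa.
8.36 × 10⁷ / 3.01 × 10¹³ = 2.77 × 10⁻⁶

2.77 × 10⁻⁶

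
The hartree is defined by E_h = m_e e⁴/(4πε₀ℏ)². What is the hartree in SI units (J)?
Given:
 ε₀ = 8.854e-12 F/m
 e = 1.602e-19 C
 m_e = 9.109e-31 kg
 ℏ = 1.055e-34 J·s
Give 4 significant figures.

E_h = m_e e⁴/(4πε₀ℏ)²
  = 6.000e-106 / 1.378e-88
  = 4.354e-18 J

4.354e-18 J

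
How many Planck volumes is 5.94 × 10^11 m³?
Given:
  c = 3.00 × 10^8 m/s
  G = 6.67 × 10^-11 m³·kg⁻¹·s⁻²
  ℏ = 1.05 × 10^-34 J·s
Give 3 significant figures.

Planck volume: V_P = (ℏG/c³)^(3/2) = 4.18 × 10^-105 m³.
5.94 × 10^11 / 4.18 × 10^-105 = 1.42 × 10^116

1.42 × 10^116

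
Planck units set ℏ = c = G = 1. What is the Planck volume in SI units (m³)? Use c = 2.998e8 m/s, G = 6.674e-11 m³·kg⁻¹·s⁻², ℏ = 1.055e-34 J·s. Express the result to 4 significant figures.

4.224e-105 m³

From ℏ = c = G = 1 the volume scale is V_P = (ℏG/c³)^(3/2).
  = √(1.784e-209)
  = 4.224e-105 m³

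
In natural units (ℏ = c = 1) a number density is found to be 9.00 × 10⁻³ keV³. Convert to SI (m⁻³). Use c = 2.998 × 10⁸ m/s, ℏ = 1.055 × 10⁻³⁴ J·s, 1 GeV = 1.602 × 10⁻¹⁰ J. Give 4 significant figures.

1.169 × 10²⁷ m⁻³

Number density is [L]⁻³ = [E]³/(ℏc)³.
1 GeV³ → 1/(ℏc)³ × (1 GeV in J)³ = 1.299 × 10⁴⁷ m⁻³.
Convert the energy scale: 9.00 × 10⁻³ keV³ = 9.00 × 10⁻²¹ GeV³.
Result: 9.00 × 10⁻²¹ × 1.299 × 10⁴⁷ = 1.169 × 10²⁷ m⁻³.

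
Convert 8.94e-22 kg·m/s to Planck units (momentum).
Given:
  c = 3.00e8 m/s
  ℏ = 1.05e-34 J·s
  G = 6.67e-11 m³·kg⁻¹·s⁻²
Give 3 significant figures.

1.37e-22

Planck momentum: p_P = √(ℏc³/G) = 6.52 kg·m/s.
8.94e-22 / 6.52 = 1.37e-22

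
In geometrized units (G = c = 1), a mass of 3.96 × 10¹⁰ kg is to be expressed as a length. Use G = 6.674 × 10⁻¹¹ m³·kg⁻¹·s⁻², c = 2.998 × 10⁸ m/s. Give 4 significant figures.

In G = c = 1 units mass has dimensions of length; the conversion factor is G/c².
3.96 × 10¹⁰ kg × (G/c²) = 2.940 × 10⁻¹⁷ m

2.940 × 10⁻¹⁷ m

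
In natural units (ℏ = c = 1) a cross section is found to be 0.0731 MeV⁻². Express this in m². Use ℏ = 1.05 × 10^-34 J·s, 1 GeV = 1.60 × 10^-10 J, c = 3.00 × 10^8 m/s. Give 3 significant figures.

2.83 × 10^-27 m²

Area is [L]² = [E]⁻²·(ℏc)²; restore (ℏc)².
1 GeV⁻² → (ℏc)² × (1 GeV in J)⁻² = 3.88 × 10^-32 m².
Convert the energy scale: 0.0731 MeV⁻² = 7.31 × 10^4 GeV⁻².
Result: 7.31 × 10^4 × 3.88 × 10^-32 = 2.83 × 10^-27 m².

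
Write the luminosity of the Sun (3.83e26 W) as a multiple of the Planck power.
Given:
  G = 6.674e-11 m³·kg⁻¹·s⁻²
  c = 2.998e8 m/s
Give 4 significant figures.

Planck power: P_P = c⁵/G = 3.629e52 W.
3.83e26 / 3.629e52 = 1.055e-26

1.055e-26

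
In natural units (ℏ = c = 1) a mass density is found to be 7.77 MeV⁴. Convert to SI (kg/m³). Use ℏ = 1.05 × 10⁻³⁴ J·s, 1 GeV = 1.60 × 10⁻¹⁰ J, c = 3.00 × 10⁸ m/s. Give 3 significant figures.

Mass density is [E]/(c²[L]³) = [E]⁴/(ℏ³c⁵).
1 GeV⁴ → 1/(ℏ³c⁵) × (1 GeV in J)⁴ = 2.33 × 10²⁰ kg/m³.
Convert the energy scale: 7.77 MeV⁴ = 7.77 × 10⁻¹² GeV⁴.
Result: 7.77 × 10⁻¹² × 2.33 × 10²⁰ = 1.81 × 10⁹ kg/m³.

1.81 × 10⁹ kg/m³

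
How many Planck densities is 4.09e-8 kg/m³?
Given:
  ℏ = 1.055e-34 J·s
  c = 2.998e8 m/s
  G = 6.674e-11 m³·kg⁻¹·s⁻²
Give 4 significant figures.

Planck density: ρ_P = c⁵/(ℏG²) = 5.154e96 kg/m³.
4.09e-8 / 5.154e96 = 7.936e-105

7.936e-105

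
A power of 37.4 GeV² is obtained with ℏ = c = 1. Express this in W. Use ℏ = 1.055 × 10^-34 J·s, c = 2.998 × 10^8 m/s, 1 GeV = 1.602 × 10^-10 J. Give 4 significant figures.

Power is [E]/[T] = [E]²/ℏ.
1 GeV² → 1/ℏ × (1 GeV in J)² = 2.433 × 10^14 W.
Result: 37.4 × 2.433 × 10^14 = 9.098 × 10^15 W.

9.098 × 10^15 W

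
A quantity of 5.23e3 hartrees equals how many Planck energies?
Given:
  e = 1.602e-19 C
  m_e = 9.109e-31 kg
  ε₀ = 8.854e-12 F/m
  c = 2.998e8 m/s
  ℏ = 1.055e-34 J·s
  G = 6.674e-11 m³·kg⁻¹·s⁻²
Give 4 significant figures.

1.164e-23

hartree: E_h = m_e e⁴/(4πε₀ℏ)² = 4.354e-18 J
Planck energy: E_P = √(ℏc⁵/G) = 1.957e9 J
5.23e3 × 4.354e-18 / 1.957e9 = 1.164e-23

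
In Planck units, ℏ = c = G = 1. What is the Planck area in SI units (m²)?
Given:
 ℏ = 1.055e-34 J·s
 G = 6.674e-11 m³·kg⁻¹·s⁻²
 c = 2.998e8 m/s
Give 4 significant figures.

Dimensional analysis gives A_P = ℏG/c³.
  = 7.041e-45 / 2.695e25
  = 2.613e-70 m²

2.613e-70 m²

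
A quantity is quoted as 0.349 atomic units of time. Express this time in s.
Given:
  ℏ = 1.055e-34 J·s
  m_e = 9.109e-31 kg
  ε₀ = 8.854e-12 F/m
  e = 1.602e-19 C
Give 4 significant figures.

One atomic unit of time: τ_au = (4πε₀)²ℏ³/(m_e e⁴) = 2.423e-17 s.
0.349 × 2.423e-17 s = 8.456e-18 s

8.456e-18 s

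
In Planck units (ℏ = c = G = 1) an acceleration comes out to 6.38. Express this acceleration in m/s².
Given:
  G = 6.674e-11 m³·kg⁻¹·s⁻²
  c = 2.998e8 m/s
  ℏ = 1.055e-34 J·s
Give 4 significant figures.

One Planck acceleration: a_P = √(c⁷/(ℏG)) = 5.560e51 m/s².
6.38 × 5.560e51 m/s² = 3.547e52 m/s²

3.547e52 m/s²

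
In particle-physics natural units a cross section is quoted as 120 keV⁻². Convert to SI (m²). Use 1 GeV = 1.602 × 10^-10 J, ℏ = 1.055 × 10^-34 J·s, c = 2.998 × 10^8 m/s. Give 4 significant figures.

Area is [L]² = [E]⁻²·(ℏc)²; restore (ℏc)².
1 GeV⁻² → (ℏc)² × (1 GeV in J)⁻² = 3.898 × 10^-32 m².
Convert the energy scale: 120 keV⁻² = 1.20 × 10^14 GeV⁻².
Result: 1.20 × 10^14 × 3.898 × 10^-32 = 4.678 × 10^-18 m².

4.678 × 10^-18 m²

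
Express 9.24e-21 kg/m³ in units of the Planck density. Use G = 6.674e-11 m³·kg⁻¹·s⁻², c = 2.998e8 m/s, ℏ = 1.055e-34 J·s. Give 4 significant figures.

1.793e-117

Planck density: ρ_P = c⁵/(ℏG²) = 5.154e96 kg/m³.
9.24e-21 / 5.154e96 = 1.793e-117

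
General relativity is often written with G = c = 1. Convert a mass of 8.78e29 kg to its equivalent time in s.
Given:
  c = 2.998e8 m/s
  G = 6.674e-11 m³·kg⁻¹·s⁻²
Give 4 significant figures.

2.175e-6 s

Mass → time via G/c³.
8.78e29 kg × (G/c³) = 2.175e-6 s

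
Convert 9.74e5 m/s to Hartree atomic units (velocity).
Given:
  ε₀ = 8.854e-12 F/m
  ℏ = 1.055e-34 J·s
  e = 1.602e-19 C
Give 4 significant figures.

atomic unit of velocity: v_au = e²/(4πε₀ℏ) = 2.186e6 m/s.
9.74e5 / 2.186e6 = 0.4455

0.4455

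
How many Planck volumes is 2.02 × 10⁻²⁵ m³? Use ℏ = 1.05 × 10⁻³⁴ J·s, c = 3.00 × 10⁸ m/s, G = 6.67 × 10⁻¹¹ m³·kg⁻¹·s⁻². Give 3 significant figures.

Planck volume: V_P = (ℏG/c³)^(3/2) = 4.18 × 10⁻¹⁰⁵ m³.
2.02 × 10⁻²⁵ / 4.18 × 10⁻¹⁰⁵ = 4.84 × 10⁷⁹

4.84 × 10⁷⁹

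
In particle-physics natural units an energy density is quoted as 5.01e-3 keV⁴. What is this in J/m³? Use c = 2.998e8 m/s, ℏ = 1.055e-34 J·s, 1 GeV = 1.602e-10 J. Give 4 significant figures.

1.043e11 J/m³

[E]/[L]³ = [E]⁴/(ℏc)³; restore (ℏc)⁻³.
1 GeV⁴ → 1/(ℏc)³ × (1 GeV in J)⁴ = 2.082e37 J/m³.
Convert the energy scale: 5.01e-3 keV⁴ = 5.01e-27 GeV⁴.
Result: 5.01e-27 × 2.082e37 = 1.043e11 J/m³.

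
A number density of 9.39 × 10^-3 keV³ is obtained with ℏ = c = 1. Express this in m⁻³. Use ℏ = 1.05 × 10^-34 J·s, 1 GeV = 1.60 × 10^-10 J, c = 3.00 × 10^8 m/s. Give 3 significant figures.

1.23 × 10^27 m⁻³

Number density is [L]⁻³ = [E]³/(ℏc)³.
1 GeV³ → 1/(ℏc)³ × (1 GeV in J)³ = 1.31 × 10^47 m⁻³.
Convert the energy scale: 9.39 × 10^-3 keV³ = 9.39 × 10^-21 GeV³.
Result: 9.39 × 10^-21 × 1.31 × 10^47 = 1.23 × 10^27 m⁻³.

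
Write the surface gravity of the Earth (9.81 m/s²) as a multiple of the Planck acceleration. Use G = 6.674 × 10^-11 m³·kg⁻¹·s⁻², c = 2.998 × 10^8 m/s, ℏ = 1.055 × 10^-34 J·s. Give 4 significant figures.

1.764 × 10^-51

Planck acceleration: a_P = √(c⁷/(ℏG)) = 5.560 × 10^51 m/s².
9.81 / 5.560 × 10^51 = 1.764 × 10^-51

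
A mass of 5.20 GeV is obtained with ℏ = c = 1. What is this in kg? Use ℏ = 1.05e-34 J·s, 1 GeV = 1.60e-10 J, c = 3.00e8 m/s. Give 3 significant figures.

9.24e-27 kg

Mass is [E]/c²; divide by c².
1 GeV → 1/c² × (1 GeV in J) = 1.78e-27 kg.
Result: 5.20 × 1.78e-27 = 9.24e-27 kg.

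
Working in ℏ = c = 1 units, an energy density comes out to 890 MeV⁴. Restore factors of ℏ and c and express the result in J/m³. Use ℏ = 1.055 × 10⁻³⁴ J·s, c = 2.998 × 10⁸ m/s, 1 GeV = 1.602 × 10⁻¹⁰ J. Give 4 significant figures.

1.853 × 10²⁸ J/m³

[E]/[L]³ = [E]⁴/(ℏc)³; restore (ℏc)⁻³.
1 GeV⁴ → 1/(ℏc)³ × (1 GeV in J)⁴ = 2.082 × 10³⁷ J/m³.
Convert the energy scale: 890 MeV⁴ = 8.90 × 10⁻¹⁰ GeV⁴.
Result: 8.90 × 10⁻¹⁰ × 2.082 × 10³⁷ = 1.853 × 10²⁸ J/m³.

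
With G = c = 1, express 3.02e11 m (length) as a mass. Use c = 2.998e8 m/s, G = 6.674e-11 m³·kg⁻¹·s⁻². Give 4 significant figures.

4.067e38 kg

Length → mass via c²/G.
3.02e11 m × (c²/G) = 4.067e38 kg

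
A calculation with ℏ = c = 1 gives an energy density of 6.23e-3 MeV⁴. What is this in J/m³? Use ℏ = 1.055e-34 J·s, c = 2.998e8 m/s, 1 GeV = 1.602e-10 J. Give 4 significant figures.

1.297e23 J/m³

[E]/[L]³ = [E]⁴/(ℏc)³; restore (ℏc)⁻³.
1 GeV⁴ → 1/(ℏc)³ × (1 GeV in J)⁴ = 2.082e37 J/m³.
Convert the energy scale: 6.23e-3 MeV⁴ = 6.23e-15 GeV⁴.
Result: 6.23e-15 × 2.082e37 = 1.297e23 J/m³.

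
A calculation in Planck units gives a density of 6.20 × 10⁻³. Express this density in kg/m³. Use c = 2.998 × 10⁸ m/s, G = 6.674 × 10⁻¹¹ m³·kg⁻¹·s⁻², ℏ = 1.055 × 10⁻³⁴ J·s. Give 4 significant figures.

One Planck density: ρ_P = c⁵/(ℏG²) = 5.154 × 10⁹⁶ kg/m³.
6.20 × 10⁻³ × 5.154 × 10⁹⁶ kg/m³ = 3.195 × 10⁹⁴ kg/m³

3.195 × 10⁹⁴ kg/m³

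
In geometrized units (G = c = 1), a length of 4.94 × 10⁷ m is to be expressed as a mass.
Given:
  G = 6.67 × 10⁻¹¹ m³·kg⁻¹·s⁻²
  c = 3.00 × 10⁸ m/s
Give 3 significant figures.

Length → mass via c²/G.
4.94 × 10⁷ m × (c²/G) = 6.67 × 10³⁴ kg

6.67 × 10³⁴ kg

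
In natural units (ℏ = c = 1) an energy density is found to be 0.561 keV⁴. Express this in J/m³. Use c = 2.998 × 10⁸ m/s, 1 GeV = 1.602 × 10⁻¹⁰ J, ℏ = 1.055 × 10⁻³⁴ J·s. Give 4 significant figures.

1.168 × 10¹³ J/m³

[E]/[L]³ = [E]⁴/(ℏc)³; restore (ℏc)⁻³.
1 GeV⁴ → 1/(ℏc)³ × (1 GeV in J)⁴ = 2.082 × 10³⁷ J/m³.
Convert the energy scale: 0.561 keV⁴ = 5.61 × 10⁻²⁵ GeV⁴.
Result: 5.61 × 10⁻²⁵ × 2.082 × 10³⁷ = 1.168 × 10¹³ J/m³.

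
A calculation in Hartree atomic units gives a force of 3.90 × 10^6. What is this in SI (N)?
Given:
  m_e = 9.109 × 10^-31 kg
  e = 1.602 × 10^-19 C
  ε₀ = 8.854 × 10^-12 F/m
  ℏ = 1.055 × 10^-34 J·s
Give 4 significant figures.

One atomic unit of force: F_au = E_h/a₀ = m_e²e⁶/((4πε₀)³ℏ⁴) = 8.220 × 10^-8 N.
3.90 × 10^6 × 8.220 × 10^-8 N = 0.3206 N

0.3206 N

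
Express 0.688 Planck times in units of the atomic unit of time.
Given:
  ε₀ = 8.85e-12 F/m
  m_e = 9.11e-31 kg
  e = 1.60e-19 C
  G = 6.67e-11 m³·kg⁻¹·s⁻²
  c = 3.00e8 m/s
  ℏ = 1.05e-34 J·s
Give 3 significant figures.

Planck time: t_P = √(ℏG/c⁵) = 5.37e-44 s
atomic unit of time: τ_au = (4πε₀)²ℏ³/(m_e e⁴) = 2.40e-17 s
0.688 × 5.37e-44 / 2.40e-17 = 1.54e-27

1.54e-27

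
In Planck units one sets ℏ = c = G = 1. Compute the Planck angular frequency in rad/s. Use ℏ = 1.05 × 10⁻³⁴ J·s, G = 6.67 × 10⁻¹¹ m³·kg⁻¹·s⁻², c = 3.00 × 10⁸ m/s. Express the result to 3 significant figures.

ω_P = √(c⁵/(ℏG))
  = √(3.47 × 10⁸⁶)
  = 1.86 × 10⁴³ rad/s

1.86 × 10⁴³ rad/s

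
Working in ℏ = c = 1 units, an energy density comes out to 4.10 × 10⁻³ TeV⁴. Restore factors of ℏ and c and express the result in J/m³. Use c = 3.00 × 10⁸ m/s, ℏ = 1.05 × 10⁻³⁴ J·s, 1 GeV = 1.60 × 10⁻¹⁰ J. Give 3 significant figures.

[E]/[L]³ = [E]⁴/(ℏc)³; restore (ℏc)⁻³.
1 GeV⁴ → 1/(ℏc)³ × (1 GeV in J)⁴ = 2.10 × 10³⁷ J/m³.
Convert the energy scale: 4.10 × 10⁻³ TeV⁴ = 4.10 × 10⁹ GeV⁴.
Result: 4.10 × 10⁹ × 2.10 × 10³⁷ = 8.60 × 10⁴⁶ J/m³.

8.60 × 10⁴⁶ J/m³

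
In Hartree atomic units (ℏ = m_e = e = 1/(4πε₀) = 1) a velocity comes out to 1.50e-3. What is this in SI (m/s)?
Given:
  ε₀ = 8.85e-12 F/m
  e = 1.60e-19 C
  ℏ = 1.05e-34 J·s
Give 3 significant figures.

One atomic unit of velocity: v_au = e²/(4πε₀ℏ) = 2.19e6 m/s.
1.50e-3 × 2.19e6 m/s = 3.29e3 m/s

3.29e3 m/s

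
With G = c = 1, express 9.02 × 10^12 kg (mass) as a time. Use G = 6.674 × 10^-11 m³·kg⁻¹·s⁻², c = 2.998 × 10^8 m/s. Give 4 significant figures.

2.234 × 10^-23 s

Mass → time via G/c³.
9.02 × 10^12 kg × (G/c³) = 2.234 × 10^-23 s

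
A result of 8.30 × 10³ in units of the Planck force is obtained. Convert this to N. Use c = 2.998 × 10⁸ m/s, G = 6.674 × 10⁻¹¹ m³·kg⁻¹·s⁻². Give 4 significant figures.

One Planck force: F_P = c⁴/G = 1.210 × 10⁴⁴ N.
8.30 × 10³ × 1.210 × 10⁴⁴ N = 1.005 × 10⁴⁸ N

1.005 × 10⁴⁸ N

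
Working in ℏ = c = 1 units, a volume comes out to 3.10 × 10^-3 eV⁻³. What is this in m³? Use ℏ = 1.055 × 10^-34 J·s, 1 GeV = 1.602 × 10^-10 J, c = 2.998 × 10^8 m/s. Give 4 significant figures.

2.386 × 10^-23 m³

Volume is [L]³ = [E]⁻³·(ℏc)³.
1 GeV⁻³ → (ℏc)³ × (1 GeV in J)⁻³ = 7.696 × 10^-48 m³.
Convert the energy scale: 3.10 × 10^-3 eV⁻³ = 3.10 × 10^24 GeV⁻³.
Result: 3.10 × 10^24 × 7.696 × 10^-48 = 2.386 × 10^-23 m³.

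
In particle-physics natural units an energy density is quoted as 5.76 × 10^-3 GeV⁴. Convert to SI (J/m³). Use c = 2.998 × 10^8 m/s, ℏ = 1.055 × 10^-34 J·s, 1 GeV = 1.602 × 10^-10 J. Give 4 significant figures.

[E]/[L]³ = [E]⁴/(ℏc)³; restore (ℏc)⁻³.
1 GeV⁴ → 1/(ℏc)³ × (1 GeV in J)⁴ = 2.082 × 10^37 J/m³.
Result: 5.76 × 10^-3 × 2.082 × 10^37 = 1.199 × 10^35 J/m³.

1.199 × 10^35 J/m³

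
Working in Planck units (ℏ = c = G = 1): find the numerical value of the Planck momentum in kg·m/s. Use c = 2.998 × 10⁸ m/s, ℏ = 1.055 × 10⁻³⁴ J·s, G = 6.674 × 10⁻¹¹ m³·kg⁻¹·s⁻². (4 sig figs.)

The unique combination of the constants set to 1 with dimensions of momentum is p_P = √(ℏc³/G).
  = √(42.60)
  = 6.527 kg·m/s

6.527 kg·m/s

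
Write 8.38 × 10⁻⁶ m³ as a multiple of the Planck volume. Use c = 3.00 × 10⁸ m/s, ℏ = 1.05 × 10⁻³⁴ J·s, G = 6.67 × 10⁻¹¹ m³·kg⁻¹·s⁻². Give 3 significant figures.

2.01 × 10⁹⁹

Planck volume: V_P = (ℏG/c³)^(3/2) = 4.18 × 10⁻¹⁰⁵ m³.
8.38 × 10⁻⁶ / 4.18 × 10⁻¹⁰⁵ = 2.01 × 10⁹⁹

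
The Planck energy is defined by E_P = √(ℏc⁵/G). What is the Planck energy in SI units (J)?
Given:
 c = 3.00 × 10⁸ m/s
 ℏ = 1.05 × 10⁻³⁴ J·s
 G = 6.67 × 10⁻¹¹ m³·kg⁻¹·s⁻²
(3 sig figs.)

E_P = √(ℏc⁵/G)
  = √(3.83 × 10¹⁸)
  = 1.96 × 10⁹ J

1.96 × 10⁹ J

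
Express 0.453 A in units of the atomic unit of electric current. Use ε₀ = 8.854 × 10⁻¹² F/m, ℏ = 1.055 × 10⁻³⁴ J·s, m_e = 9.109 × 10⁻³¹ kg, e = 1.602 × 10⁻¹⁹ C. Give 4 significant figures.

68.51

atomic unit of electric current: I_au = e E_h/ℏ = m_e e⁵/((4πε₀)²ℏ³) = 6.612 × 10⁻³ A.
0.453 / 6.612 × 10⁻³ = 68.51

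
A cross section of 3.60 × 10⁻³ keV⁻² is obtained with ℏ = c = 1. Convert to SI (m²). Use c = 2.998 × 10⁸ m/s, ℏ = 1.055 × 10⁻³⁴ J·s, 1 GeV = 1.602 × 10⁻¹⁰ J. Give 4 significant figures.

Area is [L]² = [E]⁻²·(ℏc)²; restore (ℏc)².
1 GeV⁻² → (ℏc)² × (1 GeV in J)⁻² = 3.898 × 10⁻³² m².
Convert the energy scale: 3.60 × 10⁻³ keV⁻² = 3.60 × 10⁹ GeV⁻².
Result: 3.60 × 10⁹ × 3.898 × 10⁻³² = 1.403 × 10⁻²² m².

1.403 × 10⁻²² m²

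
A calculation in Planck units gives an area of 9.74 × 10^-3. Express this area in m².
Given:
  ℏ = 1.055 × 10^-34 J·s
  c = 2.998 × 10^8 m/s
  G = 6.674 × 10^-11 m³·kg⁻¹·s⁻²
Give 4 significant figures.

2.545 × 10^-72 m²

One Planck area: A_P = ℏG/c³ = 2.613 × 10^-70 m².
9.74 × 10^-3 × 2.613 × 10^-70 m² = 2.545 × 10^-72 m²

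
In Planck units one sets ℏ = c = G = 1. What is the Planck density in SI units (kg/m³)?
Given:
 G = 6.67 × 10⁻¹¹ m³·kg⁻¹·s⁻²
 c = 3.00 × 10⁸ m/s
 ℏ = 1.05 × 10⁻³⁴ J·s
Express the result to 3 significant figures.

ρ_P = c⁵/(ℏG²)
  = 2.43 × 10⁴² / 4.67 × 10⁻⁵⁵
  = 5.20 × 10⁹⁶ kg/m³

5.20 × 10⁹⁶ kg/m³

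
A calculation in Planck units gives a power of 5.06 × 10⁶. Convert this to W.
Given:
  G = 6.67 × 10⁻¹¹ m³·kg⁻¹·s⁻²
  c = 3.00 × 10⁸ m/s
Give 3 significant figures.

1.84 × 10⁵⁹ W

One Planck power: P_P = c⁵/G = 3.64 × 10⁵² W.
5.06 × 10⁶ × 3.64 × 10⁵² W = 1.84 × 10⁵⁹ W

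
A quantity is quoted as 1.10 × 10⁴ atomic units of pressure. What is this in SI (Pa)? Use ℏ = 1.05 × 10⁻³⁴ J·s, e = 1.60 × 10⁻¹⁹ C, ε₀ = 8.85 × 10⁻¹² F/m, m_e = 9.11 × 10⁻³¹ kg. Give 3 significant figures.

3.31 × 10¹⁷ Pa

One atomic unit of pressure: P_au = E_h/a₀³ = m_e⁴e¹⁰/((4πε₀)⁵ℏ⁸) = 3.01 × 10¹³ Pa.
1.10 × 10⁴ × 3.01 × 10¹³ Pa = 3.31 × 10¹⁷ Pa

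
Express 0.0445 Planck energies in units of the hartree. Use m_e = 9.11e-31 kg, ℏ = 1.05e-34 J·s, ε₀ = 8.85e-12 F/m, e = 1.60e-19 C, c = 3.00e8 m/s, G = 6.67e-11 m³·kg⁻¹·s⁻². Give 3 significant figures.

Planck energy: E_P = √(ℏc⁵/G) = 1.96e9 J
hartree: E_h = m_e e⁴/(4πε₀ℏ)² = 4.38e-18 J
0.0445 × 1.96e9 / 4.38e-18 = 1.99e25

1.99e25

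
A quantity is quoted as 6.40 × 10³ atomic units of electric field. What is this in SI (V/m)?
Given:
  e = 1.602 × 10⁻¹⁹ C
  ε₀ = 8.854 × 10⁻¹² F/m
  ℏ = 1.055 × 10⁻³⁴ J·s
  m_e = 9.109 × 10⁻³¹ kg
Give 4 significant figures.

One atomic unit of electric field: E_au = E_h/(e a₀) = m_e²e⁵/((4πε₀)³ℏ⁴) = 5.131 × 10¹¹ V/m.
6.40 × 10³ × 5.131 × 10¹¹ V/m = 3.284 × 10¹⁵ V/m

3.284 × 10¹⁵ V/m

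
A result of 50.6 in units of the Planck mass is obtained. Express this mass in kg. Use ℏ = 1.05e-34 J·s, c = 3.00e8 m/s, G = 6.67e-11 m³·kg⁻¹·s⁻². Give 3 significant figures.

1.10e-6 kg

One Planck mass: m_P = √(ℏc/G) = 2.17e-8 kg.
50.6 × 2.17e-8 kg = 1.10e-6 kg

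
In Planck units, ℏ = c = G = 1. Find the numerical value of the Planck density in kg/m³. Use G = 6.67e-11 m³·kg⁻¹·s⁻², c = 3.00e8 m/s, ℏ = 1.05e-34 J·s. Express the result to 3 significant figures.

Dimensional analysis gives ρ_P = c⁵/(ℏG²).
  = 2.43e42 / 4.67e-55
  = 5.20e96 kg/m³

5.20e96 kg/m³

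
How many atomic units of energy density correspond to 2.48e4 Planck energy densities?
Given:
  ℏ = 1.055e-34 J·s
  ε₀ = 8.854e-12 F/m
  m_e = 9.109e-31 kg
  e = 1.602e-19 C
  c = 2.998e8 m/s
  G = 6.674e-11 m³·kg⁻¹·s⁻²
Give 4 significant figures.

Planck energy density: u_P = c⁷/(ℏG²) = 4.632e113 J/m³
atomic unit of energy density: u_au = E_h/a₀³ = m_e⁴e¹⁰/((4πε₀)⁵ℏ⁸) = 2.929e13 J/m³
2.48e4 × 4.632e113 / 2.929e13 = 3.922e104

3.922e104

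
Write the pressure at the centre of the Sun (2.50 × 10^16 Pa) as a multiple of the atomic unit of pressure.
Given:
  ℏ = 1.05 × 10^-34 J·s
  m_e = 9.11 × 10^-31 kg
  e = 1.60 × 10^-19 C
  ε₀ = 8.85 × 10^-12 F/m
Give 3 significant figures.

atomic unit of pressure: P_au = E_h/a₀³ = m_e⁴e¹⁰/((4πε₀)⁵ℏ⁸) = 3.01 × 10^13 Pa.
2.50 × 10^16 / 3.01 × 10^13 = 830

830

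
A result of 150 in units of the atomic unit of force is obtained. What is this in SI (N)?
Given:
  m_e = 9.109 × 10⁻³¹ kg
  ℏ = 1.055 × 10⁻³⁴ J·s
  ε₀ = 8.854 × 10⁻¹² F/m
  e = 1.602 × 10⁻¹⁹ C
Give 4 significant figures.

1.233 × 10⁻⁵ N

One atomic unit of force: F_au = E_h/a₀ = m_e²e⁶/((4πε₀)³ℏ⁴) = 8.220 × 10⁻⁸ N.
150 × 8.220 × 10⁻⁸ N = 1.233 × 10⁻⁵ N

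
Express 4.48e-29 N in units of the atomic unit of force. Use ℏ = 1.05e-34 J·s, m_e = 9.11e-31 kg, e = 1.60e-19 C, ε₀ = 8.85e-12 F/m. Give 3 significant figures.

5.38e-22

atomic unit of force: F_au = E_h/a₀ = m_e²e⁶/((4πε₀)³ℏ⁴) = 8.33e-8 N.
4.48e-29 / 8.33e-8 = 5.38e-22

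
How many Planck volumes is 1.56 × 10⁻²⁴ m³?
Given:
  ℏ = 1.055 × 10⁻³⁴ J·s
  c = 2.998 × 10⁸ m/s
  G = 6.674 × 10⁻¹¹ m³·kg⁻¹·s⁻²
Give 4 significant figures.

3.693 × 10⁸⁰

Planck volume: V_P = (ℏG/c³)^(3/2) = 4.224 × 10⁻¹⁰⁵ m³.
1.56 × 10⁻²⁴ / 4.224 × 10⁻¹⁰⁵ = 3.693 × 10⁸⁰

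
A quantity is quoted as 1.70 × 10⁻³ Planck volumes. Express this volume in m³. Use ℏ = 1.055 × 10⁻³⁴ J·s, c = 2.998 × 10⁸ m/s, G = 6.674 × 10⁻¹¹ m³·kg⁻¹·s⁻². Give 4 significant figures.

7.181 × 10⁻¹⁰⁸ m³

One Planck volume: V_P = (ℏG/c³)^(3/2) = 4.224 × 10⁻¹⁰⁵ m³.
1.70 × 10⁻³ × 4.224 × 10⁻¹⁰⁵ m³ = 7.181 × 10⁻¹⁰⁸ m³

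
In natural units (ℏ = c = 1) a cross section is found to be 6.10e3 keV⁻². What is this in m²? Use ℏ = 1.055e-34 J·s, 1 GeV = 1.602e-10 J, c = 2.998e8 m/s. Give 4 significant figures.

2.378e-16 m²

Area is [L]² = [E]⁻²·(ℏc)²; restore (ℏc)².
1 GeV⁻² → (ℏc)² × (1 GeV in J)⁻² = 3.898e-32 m².
Convert the energy scale: 6.10e3 keV⁻² = 6.10e15 GeV⁻².
Result: 6.10e15 × 3.898e-32 = 2.378e-16 m².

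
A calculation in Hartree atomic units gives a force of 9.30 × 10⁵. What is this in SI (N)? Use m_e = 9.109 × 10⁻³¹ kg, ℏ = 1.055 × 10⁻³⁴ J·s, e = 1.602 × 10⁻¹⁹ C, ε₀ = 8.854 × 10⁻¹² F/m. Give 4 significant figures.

0.07644 N

One atomic unit of force: F_au = E_h/a₀ = m_e²e⁶/((4πε₀)³ℏ⁴) = 8.220 × 10⁻⁸ N.
9.30 × 10⁵ × 8.220 × 10⁻⁸ N = 0.07644 N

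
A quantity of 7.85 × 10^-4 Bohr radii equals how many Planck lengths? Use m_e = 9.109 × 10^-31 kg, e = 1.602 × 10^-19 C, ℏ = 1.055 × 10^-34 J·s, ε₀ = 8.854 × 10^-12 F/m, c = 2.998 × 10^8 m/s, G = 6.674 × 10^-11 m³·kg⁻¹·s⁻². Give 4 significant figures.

2.573 × 10^21

Bohr radius: a₀ = 4πε₀ℏ²/(m_e e²) = 5.297 × 10^-11 m
Planck length: ℓ_P = √(ℏG/c³) = 1.616 × 10^-35 m
7.85 × 10^-4 × 5.297 × 10^-11 / 1.616 × 10^-35 = 2.573 × 10^21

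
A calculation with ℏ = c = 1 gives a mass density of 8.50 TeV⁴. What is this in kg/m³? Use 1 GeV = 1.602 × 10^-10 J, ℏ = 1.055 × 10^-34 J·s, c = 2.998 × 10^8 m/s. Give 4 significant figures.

1.969 × 10^33 kg/m³

Mass density is [E]/(c²[L]³) = [E]⁴/(ℏ³c⁵).
1 GeV⁴ → 1/(ℏ³c⁵) × (1 GeV in J)⁴ = 2.316 × 10^20 kg/m³.
Convert the energy scale: 8.50 TeV⁴ = 8.50 × 10^12 GeV⁴.
Result: 8.50 × 10^12 × 2.316 × 10^20 = 1.969 × 10^33 kg/m³.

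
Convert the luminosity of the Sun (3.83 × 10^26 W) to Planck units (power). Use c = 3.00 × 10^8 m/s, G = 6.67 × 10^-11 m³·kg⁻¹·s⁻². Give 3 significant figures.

Planck power: P_P = c⁵/G = 3.64 × 10^52 W.
3.83 × 10^26 / 3.64 × 10^52 = 1.05 × 10^-26

1.05 × 10^-26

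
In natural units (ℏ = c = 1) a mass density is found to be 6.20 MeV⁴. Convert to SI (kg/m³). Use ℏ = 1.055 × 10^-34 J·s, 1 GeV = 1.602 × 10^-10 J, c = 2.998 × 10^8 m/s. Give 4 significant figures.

Mass density is [E]/(c²[L]³) = [E]⁴/(ℏ³c⁵).
1 GeV⁴ → 1/(ℏ³c⁵) × (1 GeV in J)⁴ = 2.316 × 10^20 kg/m³.
Convert the energy scale: 6.20 MeV⁴ = 6.20 × 10^-12 GeV⁴.
Result: 6.20 × 10^-12 × 2.316 × 10^20 = 1.436 × 10^9 kg/m³.

1.436 × 10^9 kg/m³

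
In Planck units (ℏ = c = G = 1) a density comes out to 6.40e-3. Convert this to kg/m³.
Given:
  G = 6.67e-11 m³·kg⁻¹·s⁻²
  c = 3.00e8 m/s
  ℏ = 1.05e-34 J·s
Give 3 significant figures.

One Planck density: ρ_P = c⁵/(ℏG²) = 5.20e96 kg/m³.
6.40e-3 × 5.20e96 kg/m³ = 3.33e94 kg/m³

3.33e94 kg/m³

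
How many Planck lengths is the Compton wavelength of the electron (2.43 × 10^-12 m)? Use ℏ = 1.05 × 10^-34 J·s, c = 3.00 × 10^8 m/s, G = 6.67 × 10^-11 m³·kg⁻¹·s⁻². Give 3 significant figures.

Planck length: ℓ_P = √(ℏG/c³) = 1.61 × 10^-35 m.
2.43 × 10^-12 / 1.61 × 10^-35 = 1.51 × 10^23

1.51 × 10^23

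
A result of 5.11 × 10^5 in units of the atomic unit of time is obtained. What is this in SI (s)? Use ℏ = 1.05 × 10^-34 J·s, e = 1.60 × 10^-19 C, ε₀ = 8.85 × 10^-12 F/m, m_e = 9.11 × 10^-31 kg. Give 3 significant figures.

One atomic unit of time: τ_au = (4πε₀)²ℏ³/(m_e e⁴) = 2.40 × 10^-17 s.
5.11 × 10^5 × 2.40 × 10^-17 s = 1.23 × 10^-11 s

1.23 × 10^-11 s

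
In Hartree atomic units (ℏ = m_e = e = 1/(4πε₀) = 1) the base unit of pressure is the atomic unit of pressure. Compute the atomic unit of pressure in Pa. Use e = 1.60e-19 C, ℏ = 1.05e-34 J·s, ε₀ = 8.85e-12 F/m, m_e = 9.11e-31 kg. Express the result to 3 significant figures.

3.01e13 Pa

P_au = E_h/a₀³ = m_e⁴e¹⁰/((4πε₀)⁵ℏ⁸)
E_h = 4.38e-18 J
a₀ = 5.26e-11 m
E_h/a₀³ = 3.01e13 Pa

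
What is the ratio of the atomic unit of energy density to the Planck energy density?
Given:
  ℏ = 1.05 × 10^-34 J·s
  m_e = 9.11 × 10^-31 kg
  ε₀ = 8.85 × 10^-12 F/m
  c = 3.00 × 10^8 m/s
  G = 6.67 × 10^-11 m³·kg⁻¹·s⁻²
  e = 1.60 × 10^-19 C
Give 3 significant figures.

6.44 × 10^-101

atomic unit of energy density: u_au = E_h/a₀³ = m_e⁴e¹⁰/((4πε₀)⁵ℏ⁸) = 3.01 × 10^13 J/m³
Planck energy density: u_P = c⁷/(ℏG²) = 4.68 × 10^113 J/m³
ratio = 3.01 × 10^13 / 4.68 × 10^113 = 6.44 × 10^-101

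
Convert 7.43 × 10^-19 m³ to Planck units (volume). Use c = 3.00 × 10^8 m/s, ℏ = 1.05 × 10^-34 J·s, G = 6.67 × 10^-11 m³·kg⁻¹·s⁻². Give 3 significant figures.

Planck volume: V_P = (ℏG/c³)^(3/2) = 4.18 × 10^-105 m³.
7.43 × 10^-19 / 4.18 × 10^-105 = 1.78 × 10^86

1.78 × 10^86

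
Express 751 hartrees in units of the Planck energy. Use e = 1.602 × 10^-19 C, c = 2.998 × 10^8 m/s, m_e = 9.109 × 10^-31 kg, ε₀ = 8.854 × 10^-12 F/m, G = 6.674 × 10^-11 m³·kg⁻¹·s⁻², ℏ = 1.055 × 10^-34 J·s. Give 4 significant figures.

hartree: E_h = m_e e⁴/(4πε₀ℏ)² = 4.354 × 10^-18 J
Planck energy: E_P = √(ℏc⁵/G) = 1.957 × 10^9 J
751 × 4.354 × 10^-18 / 1.957 × 10^9 = 1.671 × 10^-24

1.671 × 10^-24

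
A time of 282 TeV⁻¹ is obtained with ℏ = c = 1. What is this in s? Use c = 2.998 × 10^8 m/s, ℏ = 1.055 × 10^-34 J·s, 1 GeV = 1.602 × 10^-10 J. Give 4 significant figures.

A time is [E]⁻¹ in ℏ=c=1; restore one factor of ℏ.
1 GeV⁻¹ → ℏ × (1 GeV in J)⁻¹ = 6.586 × 10^-25 s.
Convert the energy scale: 282 TeV⁻¹ = 0.282 GeV⁻¹.
Result: 0.282 × 6.586 × 10^-25 = 1.857 × 10^-25 s.

1.857 × 10^-25 s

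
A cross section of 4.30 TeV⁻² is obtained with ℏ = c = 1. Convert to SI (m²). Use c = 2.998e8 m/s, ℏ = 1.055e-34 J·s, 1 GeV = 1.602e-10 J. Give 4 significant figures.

Area is [L]² = [E]⁻²·(ℏc)²; restore (ℏc)².
1 GeV⁻² → (ℏc)² × (1 GeV in J)⁻² = 3.898e-32 m².
Convert the energy scale: 4.30 TeV⁻² = 4.30e-6 GeV⁻².
Result: 4.30e-6 × 3.898e-32 = 1.676e-37 m².

1.676e-37 m²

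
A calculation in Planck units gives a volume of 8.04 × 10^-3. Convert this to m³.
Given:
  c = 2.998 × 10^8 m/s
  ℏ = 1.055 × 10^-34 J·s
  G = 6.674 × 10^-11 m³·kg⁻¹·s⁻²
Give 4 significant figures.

One Planck volume: V_P = (ℏG/c³)^(3/2) = 4.224 × 10^-105 m³.
8.04 × 10^-3 × 4.224 × 10^-105 m³ = 3.396 × 10^-107 m³

3.396 × 10^-107 m³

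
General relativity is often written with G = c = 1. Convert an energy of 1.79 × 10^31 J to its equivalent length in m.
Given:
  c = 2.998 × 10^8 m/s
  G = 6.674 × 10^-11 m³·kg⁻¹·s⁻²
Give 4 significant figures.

Energy → length via G/c⁴.
1.79 × 10^31 J × (G/c⁴) = 1.479 × 10^-13 m

1.479 × 10^-13 m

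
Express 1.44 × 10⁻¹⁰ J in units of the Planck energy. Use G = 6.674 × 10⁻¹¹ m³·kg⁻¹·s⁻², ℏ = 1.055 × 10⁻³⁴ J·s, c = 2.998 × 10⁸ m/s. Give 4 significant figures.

Planck energy: E_P = √(ℏc⁵/G) = 1.957 × 10⁹ J.
1.44 × 10⁻¹⁰ / 1.957 × 10⁹ = 7.360 × 10⁻²⁰

7.360 × 10⁻²⁰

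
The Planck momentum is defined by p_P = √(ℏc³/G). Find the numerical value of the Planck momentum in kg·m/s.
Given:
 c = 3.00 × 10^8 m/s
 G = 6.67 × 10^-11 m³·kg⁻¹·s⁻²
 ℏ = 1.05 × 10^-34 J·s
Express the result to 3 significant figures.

p_P = √(ℏc³/G)
  = √(42.5)
  = 6.52 kg·m/s

6.52 kg·m/s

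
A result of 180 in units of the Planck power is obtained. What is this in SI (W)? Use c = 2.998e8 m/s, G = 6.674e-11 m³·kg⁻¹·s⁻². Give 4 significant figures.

One Planck power: P_P = c⁵/G = 3.629e52 W.
180 × 3.629e52 W = 6.532e54 W

6.532e54 W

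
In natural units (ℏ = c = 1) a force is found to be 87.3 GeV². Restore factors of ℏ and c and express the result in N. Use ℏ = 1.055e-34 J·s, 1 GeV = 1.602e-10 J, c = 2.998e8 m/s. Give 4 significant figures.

Force is [E]/[L] = [E]²/(ℏc); restore (ℏc)⁻¹.
1 GeV² → 1/(ℏc) × (1 GeV in J)² = 8.114e5 N.
Result: 87.3 × 8.114e5 = 7.084e7 N.

7.084e7 N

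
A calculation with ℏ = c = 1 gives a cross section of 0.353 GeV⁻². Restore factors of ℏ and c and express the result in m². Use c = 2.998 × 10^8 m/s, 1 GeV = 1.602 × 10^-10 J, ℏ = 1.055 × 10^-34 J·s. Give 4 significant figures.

Area is [L]² = [E]⁻²·(ℏc)²; restore (ℏc)².
1 GeV⁻² → (ℏc)² × (1 GeV in J)⁻² = 3.898 × 10^-32 m².
Result: 0.353 × 3.898 × 10^-32 = 1.376 × 10^-32 m².

1.376 × 10^-32 m²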